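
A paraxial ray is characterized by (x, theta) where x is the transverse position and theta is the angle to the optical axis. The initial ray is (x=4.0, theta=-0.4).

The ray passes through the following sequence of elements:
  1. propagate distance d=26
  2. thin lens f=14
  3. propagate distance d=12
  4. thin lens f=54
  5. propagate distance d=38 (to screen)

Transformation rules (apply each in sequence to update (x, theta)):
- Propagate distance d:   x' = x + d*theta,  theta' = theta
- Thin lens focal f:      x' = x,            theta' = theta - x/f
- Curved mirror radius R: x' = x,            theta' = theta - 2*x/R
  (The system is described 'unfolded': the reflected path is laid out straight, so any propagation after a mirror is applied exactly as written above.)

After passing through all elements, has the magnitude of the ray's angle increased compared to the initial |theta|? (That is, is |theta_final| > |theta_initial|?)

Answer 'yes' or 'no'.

Answer: no

Derivation:
Initial: x=4.0000 theta=-0.4000
After 1 (propagate distance d=26): x=-6.4000 theta=-0.4000
After 2 (thin lens f=14): x=-6.4000 theta=2/35 (≈0.0571)
After 3 (propagate distance d=12): x=-40/7 (≈-5.7143) theta=2/35 (≈0.0571)
After 4 (thin lens f=54): x=-40/7 (≈-5.7143) theta=22/135 (≈0.1630)
After 5 (propagate distance d=38 (to screen)): x=452/945 (≈0.4783) theta=22/135 (≈0.1630)
|theta_initial|=0.4000 |theta_final|=22/135 (≈0.1630) -> not increased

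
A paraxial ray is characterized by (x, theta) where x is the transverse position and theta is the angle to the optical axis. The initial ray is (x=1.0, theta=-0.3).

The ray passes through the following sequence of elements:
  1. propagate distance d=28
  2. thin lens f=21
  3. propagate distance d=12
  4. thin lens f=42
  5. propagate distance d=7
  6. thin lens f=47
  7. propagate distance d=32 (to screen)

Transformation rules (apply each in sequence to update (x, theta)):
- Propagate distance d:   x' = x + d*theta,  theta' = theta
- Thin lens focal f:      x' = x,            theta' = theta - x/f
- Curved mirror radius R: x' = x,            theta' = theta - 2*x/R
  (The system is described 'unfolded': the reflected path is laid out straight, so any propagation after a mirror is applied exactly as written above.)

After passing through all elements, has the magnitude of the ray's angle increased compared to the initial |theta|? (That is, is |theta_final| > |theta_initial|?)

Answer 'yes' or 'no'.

Initial: x=1.0000 theta=-0.3000
After 1 (propagate distance d=28): x=-7.4000 theta=-0.3000
After 2 (thin lens f=21): x=-7.4000 theta=11/210 (≈0.0524)
After 3 (propagate distance d=12): x=-237/35 (≈-6.7714) theta=11/210 (≈0.0524)
After 4 (thin lens f=42): x=-237/35 (≈-6.7714) theta=157/735 (≈0.2136)
After 5 (propagate distance d=7): x=-554/105 (≈-5.2762) theta=157/735 (≈0.2136)
After 6 (thin lens f=47): x=-554/105 (≈-5.2762) theta=11257/34545 (≈0.3259)
After 7 (propagate distance d=32 (to screen)): x=177958/34545 (≈5.1515) theta=11257/34545 (≈0.3259)
|theta_initial|=0.3000 |theta_final|=11257/34545 (≈0.3259) -> increased

Answer: yes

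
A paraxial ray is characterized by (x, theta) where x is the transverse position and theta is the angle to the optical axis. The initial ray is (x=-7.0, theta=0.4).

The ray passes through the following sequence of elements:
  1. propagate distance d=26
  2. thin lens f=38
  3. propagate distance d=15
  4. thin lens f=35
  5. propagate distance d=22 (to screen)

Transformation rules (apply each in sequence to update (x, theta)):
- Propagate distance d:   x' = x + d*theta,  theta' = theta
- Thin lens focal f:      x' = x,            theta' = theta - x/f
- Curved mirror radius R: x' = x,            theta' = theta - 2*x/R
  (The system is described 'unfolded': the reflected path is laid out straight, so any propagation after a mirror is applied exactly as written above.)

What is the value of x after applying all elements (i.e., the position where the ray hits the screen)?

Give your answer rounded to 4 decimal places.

Answer: 9.8245

Derivation:
Initial: x=-7.0000 theta=0.4000
After 1 (propagate distance d=26): x=3.4000 theta=0.4000
After 2 (thin lens f=38): x=3.4000 theta=59/190 (≈0.3105)
After 3 (propagate distance d=15): x=1531/190 (≈8.0579) theta=59/190 (≈0.3105)
After 4 (thin lens f=35): x=1531/190 (≈8.0579) theta=267/3325 (≈0.0803)
After 5 (propagate distance d=22 (to screen)): x=65333/6650 (≈9.8245) theta=267/3325 (≈0.0803)
Rounded to 4 decimal places: x = 9.8245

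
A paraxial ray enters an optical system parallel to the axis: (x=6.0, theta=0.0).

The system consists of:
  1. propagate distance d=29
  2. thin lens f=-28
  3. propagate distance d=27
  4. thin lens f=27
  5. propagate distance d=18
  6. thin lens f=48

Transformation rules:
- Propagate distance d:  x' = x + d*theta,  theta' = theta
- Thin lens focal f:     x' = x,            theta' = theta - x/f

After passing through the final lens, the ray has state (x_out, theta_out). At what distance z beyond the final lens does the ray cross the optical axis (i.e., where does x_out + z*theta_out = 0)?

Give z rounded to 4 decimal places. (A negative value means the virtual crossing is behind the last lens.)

Initial: x=6.0000 theta=0.0000
After 1 (propagate distance d=29): x=6.0000 theta=0.0000
After 2 (thin lens f=-28): x=6.0000 theta=3/14 (≈0.2143)
After 3 (propagate distance d=27): x=165/14 (≈11.7857) theta=3/14 (≈0.2143)
After 4 (thin lens f=27): x=165/14 (≈11.7857) theta=-2/9 (≈-0.2222)
After 5 (propagate distance d=18): x=109/14 (≈7.7857) theta=-2/9 (≈-0.2222)
After 6 (thin lens f=48): x=109/14 (≈7.7857) theta=-775/2016 (≈-0.3844)
z_focus = -x_out/theta_out = -(109/14)/(-775/2016) = 15696/775 ≈ 20.2529
Rounded to 4 decimal places: z = 20.2529

Answer: 20.2529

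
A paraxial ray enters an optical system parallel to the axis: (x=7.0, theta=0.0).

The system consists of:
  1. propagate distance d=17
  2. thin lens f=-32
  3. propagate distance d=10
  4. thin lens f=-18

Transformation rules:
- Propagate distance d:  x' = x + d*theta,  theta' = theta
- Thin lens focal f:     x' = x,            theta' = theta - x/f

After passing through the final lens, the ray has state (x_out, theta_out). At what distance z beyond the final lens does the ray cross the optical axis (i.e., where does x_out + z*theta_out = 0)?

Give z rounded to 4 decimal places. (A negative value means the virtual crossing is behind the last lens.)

Answer: -12.6000

Derivation:
Initial: x=7.0000 theta=0.0000
After 1 (propagate distance d=17): x=7.0000 theta=0.0000
After 2 (thin lens f=-32): x=7.0000 theta=7/32 (≈0.2188)
After 3 (propagate distance d=10): x=9.1875 theta=7/32 (≈0.2188)
After 4 (thin lens f=-18): x=9.1875 theta=35/48 (≈0.7292)
z_focus = -x_out/theta_out = -(9.1875)/(35/48) = -12.6000
Rounded to 4 decimal places: z = -12.6000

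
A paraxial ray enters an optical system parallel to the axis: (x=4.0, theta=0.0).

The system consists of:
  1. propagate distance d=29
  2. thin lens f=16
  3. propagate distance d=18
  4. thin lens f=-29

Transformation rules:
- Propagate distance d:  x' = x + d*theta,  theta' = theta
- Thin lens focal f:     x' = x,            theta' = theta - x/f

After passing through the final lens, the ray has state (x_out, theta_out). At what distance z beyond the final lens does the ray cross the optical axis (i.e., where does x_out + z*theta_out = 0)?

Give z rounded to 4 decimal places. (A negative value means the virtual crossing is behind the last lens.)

Answer: -1.8710

Derivation:
Initial: x=4.0000 theta=0.0000
After 1 (propagate distance d=29): x=4.0000 theta=0.0000
After 2 (thin lens f=16): x=4.0000 theta=-0.2500
After 3 (propagate distance d=18): x=-0.5000 theta=-0.2500
After 4 (thin lens f=-29): x=-0.5000 theta=-31/116 (≈-0.2672)
z_focus = -x_out/theta_out = -(-0.5000)/(-31/116) = -58/31 ≈ -1.8710
Rounded to 4 decimal places: z = -1.8710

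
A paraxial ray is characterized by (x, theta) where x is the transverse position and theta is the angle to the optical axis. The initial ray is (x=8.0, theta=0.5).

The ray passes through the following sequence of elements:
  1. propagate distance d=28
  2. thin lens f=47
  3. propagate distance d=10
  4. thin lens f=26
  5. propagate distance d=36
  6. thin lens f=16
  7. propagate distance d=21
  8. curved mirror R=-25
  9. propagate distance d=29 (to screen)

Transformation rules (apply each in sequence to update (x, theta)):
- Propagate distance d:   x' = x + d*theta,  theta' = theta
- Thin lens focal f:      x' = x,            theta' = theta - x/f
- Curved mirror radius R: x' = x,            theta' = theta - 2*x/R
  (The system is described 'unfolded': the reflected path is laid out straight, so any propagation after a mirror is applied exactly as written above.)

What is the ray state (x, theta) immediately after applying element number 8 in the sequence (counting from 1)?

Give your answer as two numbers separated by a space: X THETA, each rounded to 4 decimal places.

Answer: -15.0332 -1.5645

Derivation:
Initial: x=8.0000 theta=0.5000
After 1 (propagate distance d=28): x=22.0000 theta=0.5000
After 2 (thin lens f=47): x=22.0000 theta=3/94 (≈0.0319)
After 3 (propagate distance d=10): x=1049/47 (≈22.3191) theta=3/94 (≈0.0319)
After 4 (thin lens f=26): x=1049/47 (≈22.3191) theta=-505/611 (≈-0.8265)
After 5 (propagate distance d=36): x=-4543/611 (≈-7.4354) theta=-505/611 (≈-0.8265)
After 6 (thin lens f=16): x=-4543/611 (≈-7.4354) theta=-3537/9776 (≈-0.3618)
After 7 (propagate distance d=21): x=-11305/752 (≈-15.0332) theta=-3537/9776 (≈-0.3618)
After 8 (curved mirror R=-25): x=-11305/752 (≈-15.0332) theta=-76471/48880 (≈-1.5645)
Rounded to 4 decimal places: x = -15.0332, theta = -1.5645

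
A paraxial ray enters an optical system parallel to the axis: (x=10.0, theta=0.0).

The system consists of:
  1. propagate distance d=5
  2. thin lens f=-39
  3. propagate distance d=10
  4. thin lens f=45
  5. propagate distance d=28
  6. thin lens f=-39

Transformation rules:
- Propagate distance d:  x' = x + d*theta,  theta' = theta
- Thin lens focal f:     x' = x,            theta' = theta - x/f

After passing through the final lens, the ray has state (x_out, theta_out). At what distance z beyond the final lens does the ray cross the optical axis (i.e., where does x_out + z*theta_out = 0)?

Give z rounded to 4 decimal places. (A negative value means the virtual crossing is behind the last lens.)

Answer: -42.1409

Derivation:
Initial: x=10.0000 theta=0.0000
After 1 (propagate distance d=5): x=10.0000 theta=0.0000
After 2 (thin lens f=-39): x=10.0000 theta=10/39 (≈0.2564)
After 3 (propagate distance d=10): x=490/39 (≈12.5641) theta=10/39 (≈0.2564)
After 4 (thin lens f=45): x=490/39 (≈12.5641) theta=-8/351 (≈-0.0228)
After 5 (propagate distance d=28): x=322/27 (≈11.9259) theta=-8/351 (≈-0.0228)
After 6 (thin lens f=-39): x=322/27 (≈11.9259) theta=298/1053 (≈0.2830)
z_focus = -x_out/theta_out = -(322/27)/(298/1053) = -6279/149 ≈ -42.1409
Rounded to 4 decimal places: z = -42.1409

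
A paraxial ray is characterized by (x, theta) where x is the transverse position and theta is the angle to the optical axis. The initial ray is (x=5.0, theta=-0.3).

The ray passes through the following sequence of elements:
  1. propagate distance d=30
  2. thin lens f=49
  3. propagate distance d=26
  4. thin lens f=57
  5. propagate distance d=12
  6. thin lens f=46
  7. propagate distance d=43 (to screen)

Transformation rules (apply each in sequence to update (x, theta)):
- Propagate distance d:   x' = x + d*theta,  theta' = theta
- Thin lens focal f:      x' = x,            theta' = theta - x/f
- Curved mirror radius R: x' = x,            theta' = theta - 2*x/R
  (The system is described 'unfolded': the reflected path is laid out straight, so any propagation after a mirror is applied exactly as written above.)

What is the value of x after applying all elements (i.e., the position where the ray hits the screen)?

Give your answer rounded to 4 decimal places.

Answer: -2.7584

Derivation:
Initial: x=5.0000 theta=-0.3000
After 1 (propagate distance d=30): x=-4.0000 theta=-0.3000
After 2 (thin lens f=49): x=-4.0000 theta=-107/490 (≈-0.2184)
After 3 (propagate distance d=26): x=-2371/245 (≈-9.6776) theta=-107/490 (≈-0.2184)
After 4 (thin lens f=57): x=-2371/245 (≈-9.6776) theta=-1357/27930 (≈-0.0486)
After 5 (propagate distance d=12): x=-47763/4655 (≈-10.2606) theta=-1357/27930 (≈-0.0486)
After 6 (thin lens f=46): x=-47763/4655 (≈-10.2606) theta=56039/321195 (≈0.1745)
After 7 (propagate distance d=43 (to screen)): x=-9326/3381 (≈-2.7584) theta=56039/321195 (≈0.1745)
Rounded to 4 decimal places: x = -2.7584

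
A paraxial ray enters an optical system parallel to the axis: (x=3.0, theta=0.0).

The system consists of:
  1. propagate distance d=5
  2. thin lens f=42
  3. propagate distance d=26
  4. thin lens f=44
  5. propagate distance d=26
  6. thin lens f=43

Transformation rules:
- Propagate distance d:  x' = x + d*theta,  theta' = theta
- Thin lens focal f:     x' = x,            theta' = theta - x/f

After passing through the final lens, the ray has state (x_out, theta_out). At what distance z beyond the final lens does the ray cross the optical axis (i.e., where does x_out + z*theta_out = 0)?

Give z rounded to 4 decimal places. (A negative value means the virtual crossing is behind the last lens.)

Answer: -21.3503

Derivation:
Initial: x=3.0000 theta=0.0000
After 1 (propagate distance d=5): x=3.0000 theta=0.0000
After 2 (thin lens f=42): x=3.0000 theta=-1/14 (≈-0.0714)
After 3 (propagate distance d=26): x=8/7 (≈1.1429) theta=-1/14 (≈-0.0714)
After 4 (thin lens f=44): x=8/7 (≈1.1429) theta=-15/154 (≈-0.0974)
After 5 (propagate distance d=26): x=-107/77 (≈-1.3896) theta=-15/154 (≈-0.0974)
After 6 (thin lens f=43): x=-107/77 (≈-1.3896) theta=-431/6622 (≈-0.0651)
z_focus = -x_out/theta_out = -(-107/77)/(-431/6622) = -9202/431 ≈ -21.3503
Rounded to 4 decimal places: z = -21.3503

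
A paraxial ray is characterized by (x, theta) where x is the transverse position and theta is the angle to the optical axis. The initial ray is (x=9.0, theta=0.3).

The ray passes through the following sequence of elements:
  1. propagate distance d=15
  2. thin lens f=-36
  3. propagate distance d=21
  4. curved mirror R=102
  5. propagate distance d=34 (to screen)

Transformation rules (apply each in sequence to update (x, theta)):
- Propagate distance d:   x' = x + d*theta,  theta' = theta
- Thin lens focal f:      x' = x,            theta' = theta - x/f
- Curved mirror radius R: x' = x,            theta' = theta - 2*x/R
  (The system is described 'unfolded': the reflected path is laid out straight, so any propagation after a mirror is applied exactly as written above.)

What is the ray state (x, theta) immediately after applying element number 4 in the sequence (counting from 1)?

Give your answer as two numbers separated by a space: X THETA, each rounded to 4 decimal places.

Answer: 27.6750 0.1324

Derivation:
Initial: x=9.0000 theta=0.3000
After 1 (propagate distance d=15): x=13.5000 theta=0.3000
After 2 (thin lens f=-36): x=13.5000 theta=0.6750
After 3 (propagate distance d=21): x=27.6750 theta=0.6750
After 4 (curved mirror R=102): x=27.6750 theta=9/68 (≈0.1324)
Rounded to 4 decimal places: x = 27.6750, theta = 0.1324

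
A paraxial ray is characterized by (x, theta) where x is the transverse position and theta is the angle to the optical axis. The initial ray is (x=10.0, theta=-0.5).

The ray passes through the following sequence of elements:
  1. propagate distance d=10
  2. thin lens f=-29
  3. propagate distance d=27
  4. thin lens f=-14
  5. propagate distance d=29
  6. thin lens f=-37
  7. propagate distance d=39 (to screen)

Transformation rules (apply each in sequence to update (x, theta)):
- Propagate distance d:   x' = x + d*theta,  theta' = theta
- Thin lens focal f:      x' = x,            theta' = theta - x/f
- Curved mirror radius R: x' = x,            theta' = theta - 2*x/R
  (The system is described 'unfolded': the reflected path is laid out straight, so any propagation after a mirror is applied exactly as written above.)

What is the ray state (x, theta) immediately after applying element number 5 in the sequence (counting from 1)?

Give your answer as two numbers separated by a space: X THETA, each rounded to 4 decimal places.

Initial: x=10.0000 theta=-0.5000
After 1 (propagate distance d=10): x=5.0000 theta=-0.5000
After 2 (thin lens f=-29): x=5.0000 theta=-19/58 (≈-0.3276)
After 3 (propagate distance d=27): x=-223/58 (≈-3.8448) theta=-19/58 (≈-0.3276)
After 4 (thin lens f=-14): x=-223/58 (≈-3.8448) theta=-489/812 (≈-0.6022)
After 5 (propagate distance d=29): x=-17303/812 (≈-21.3091) theta=-489/812 (≈-0.6022)
Rounded to 4 decimal places: x = -21.3091, theta = -0.6022

Answer: -21.3091 -0.6022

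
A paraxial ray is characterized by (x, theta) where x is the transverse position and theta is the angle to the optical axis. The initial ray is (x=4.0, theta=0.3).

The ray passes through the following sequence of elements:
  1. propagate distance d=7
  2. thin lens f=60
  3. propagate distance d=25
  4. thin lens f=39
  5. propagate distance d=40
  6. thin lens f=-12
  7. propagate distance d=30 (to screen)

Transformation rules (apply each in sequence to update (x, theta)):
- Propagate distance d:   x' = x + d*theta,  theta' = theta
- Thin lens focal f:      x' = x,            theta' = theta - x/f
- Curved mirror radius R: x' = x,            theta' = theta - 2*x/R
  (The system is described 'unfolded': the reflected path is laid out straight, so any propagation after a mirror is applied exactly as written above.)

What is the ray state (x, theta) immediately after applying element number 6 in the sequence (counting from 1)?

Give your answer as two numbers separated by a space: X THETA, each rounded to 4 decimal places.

Initial: x=4.0000 theta=0.3000
After 1 (propagate distance d=7): x=6.1000 theta=0.3000
After 2 (thin lens f=60): x=6.1000 theta=119/600 (≈0.1983)
After 3 (propagate distance d=25): x=1327/120 (≈11.0583) theta=119/600 (≈0.1983)
After 4 (thin lens f=39): x=1327/120 (≈11.0583) theta=-997/11700 (≈-0.0852)
After 5 (propagate distance d=40): x=35801/4680 (≈7.6498) theta=-997/11700 (≈-0.0852)
After 6 (thin lens f=-12): x=35801/4680 (≈7.6498) theta=11929/21600 (≈0.5523)
Rounded to 4 decimal places: x = 7.6498, theta = 0.5523

Answer: 7.6498 0.5523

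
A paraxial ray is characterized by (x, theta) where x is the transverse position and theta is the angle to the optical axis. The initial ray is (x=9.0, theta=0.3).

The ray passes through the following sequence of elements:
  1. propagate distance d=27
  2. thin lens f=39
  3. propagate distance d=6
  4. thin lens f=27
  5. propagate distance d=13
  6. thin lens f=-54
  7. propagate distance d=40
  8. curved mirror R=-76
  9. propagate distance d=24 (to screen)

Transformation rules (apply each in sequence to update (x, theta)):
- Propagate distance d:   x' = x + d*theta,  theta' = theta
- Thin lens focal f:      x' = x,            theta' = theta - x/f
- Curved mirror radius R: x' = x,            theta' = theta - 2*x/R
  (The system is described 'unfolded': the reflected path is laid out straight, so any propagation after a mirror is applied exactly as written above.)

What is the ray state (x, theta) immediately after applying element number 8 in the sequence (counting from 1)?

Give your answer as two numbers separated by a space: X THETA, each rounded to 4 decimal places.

Answer: -18.0896 -1.0942

Derivation:
Initial: x=9.0000 theta=0.3000
After 1 (propagate distance d=27): x=17.1000 theta=0.3000
After 2 (thin lens f=39): x=17.1000 theta=-9/65 (≈-0.1385)
After 3 (propagate distance d=6): x=423/26 (≈16.2692) theta=-9/65 (≈-0.1385)
After 4 (thin lens f=27): x=423/26 (≈16.2692) theta=-289/390 (≈-0.7410)
After 5 (propagate distance d=13): x=1294/195 (≈6.6359) theta=-289/390 (≈-0.7410)
After 6 (thin lens f=-54): x=1294/195 (≈6.6359) theta=-6509/10530 (≈-0.6181)
After 7 (propagate distance d=40): x=-95242/5265 (≈-18.0896) theta=-6509/10530 (≈-0.6181)
After 8 (curved mirror R=-76): x=-95242/5265 (≈-18.0896) theta=-72971/66690 (≈-1.0942)
Rounded to 4 decimal places: x = -18.0896, theta = -1.0942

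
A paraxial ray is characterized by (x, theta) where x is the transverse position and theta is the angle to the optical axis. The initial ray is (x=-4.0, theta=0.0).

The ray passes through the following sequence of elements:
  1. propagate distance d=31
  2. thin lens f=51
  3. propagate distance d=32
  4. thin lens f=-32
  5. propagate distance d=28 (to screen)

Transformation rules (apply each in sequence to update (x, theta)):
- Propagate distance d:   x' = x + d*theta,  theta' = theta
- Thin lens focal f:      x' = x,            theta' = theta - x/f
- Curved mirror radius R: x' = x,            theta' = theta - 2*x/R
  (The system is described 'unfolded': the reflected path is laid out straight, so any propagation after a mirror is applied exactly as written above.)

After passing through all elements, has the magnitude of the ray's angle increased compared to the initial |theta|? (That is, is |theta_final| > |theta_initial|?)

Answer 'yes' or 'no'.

Answer: yes

Derivation:
Initial: x=-4.0000 theta=0.0000
After 1 (propagate distance d=31): x=-4.0000 theta=0.0000
After 2 (thin lens f=51): x=-4.0000 theta=4/51 (≈0.0784)
After 3 (propagate distance d=32): x=-76/51 (≈-1.4902) theta=4/51 (≈0.0784)
After 4 (thin lens f=-32): x=-76/51 (≈-1.4902) theta=13/408 (≈0.0319)
After 5 (propagate distance d=28 (to screen)): x=-61/102 (≈-0.5980) theta=13/408 (≈0.0319)
|theta_initial|=0.0000 |theta_final|=13/408 (≈0.0319) -> increased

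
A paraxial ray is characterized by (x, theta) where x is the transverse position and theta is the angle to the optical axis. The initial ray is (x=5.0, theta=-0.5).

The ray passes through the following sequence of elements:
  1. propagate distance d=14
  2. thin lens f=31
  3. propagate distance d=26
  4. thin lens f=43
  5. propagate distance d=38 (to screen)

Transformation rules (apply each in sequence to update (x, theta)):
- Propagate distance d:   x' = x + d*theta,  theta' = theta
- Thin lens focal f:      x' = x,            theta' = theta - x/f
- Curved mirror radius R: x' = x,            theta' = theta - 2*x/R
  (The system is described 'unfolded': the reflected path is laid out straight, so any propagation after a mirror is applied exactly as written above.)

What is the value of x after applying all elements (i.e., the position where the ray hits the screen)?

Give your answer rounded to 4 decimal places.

Answer: -18.0975

Derivation:
Initial: x=5.0000 theta=-0.5000
After 1 (propagate distance d=14): x=-2.0000 theta=-0.5000
After 2 (thin lens f=31): x=-2.0000 theta=-27/62 (≈-0.4355)
After 3 (propagate distance d=26): x=-413/31 (≈-13.3226) theta=-27/62 (≈-0.4355)
After 4 (thin lens f=43): x=-413/31 (≈-13.3226) theta=-335/2666 (≈-0.1257)
After 5 (propagate distance d=38 (to screen)): x=-24124/1333 (≈-18.0975) theta=-335/2666 (≈-0.1257)
Rounded to 4 decimal places: x = -18.0975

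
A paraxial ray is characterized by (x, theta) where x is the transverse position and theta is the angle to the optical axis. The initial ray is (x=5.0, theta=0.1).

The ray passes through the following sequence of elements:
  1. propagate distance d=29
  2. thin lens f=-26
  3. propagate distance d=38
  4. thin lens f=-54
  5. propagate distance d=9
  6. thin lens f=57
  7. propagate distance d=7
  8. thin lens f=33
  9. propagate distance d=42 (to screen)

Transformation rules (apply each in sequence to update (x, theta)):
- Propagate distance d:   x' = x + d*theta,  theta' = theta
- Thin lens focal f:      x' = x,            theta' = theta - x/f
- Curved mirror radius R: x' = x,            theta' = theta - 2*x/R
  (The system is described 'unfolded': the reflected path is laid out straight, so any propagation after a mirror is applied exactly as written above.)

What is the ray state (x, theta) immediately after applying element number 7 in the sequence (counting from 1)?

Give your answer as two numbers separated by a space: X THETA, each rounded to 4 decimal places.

Initial: x=5.0000 theta=0.1000
After 1 (propagate distance d=29): x=7.9000 theta=0.1000
After 2 (thin lens f=-26): x=7.9000 theta=21/52 (≈0.4038)
After 3 (propagate distance d=38): x=1511/65 (≈23.2462) theta=21/52 (≈0.4038)
After 4 (thin lens f=-54): x=1511/65 (≈23.2462) theta=5857/7020 (≈0.8343)
After 5 (propagate distance d=9): x=23989/780 (≈30.7551) theta=5857/7020 (≈0.8343)
After 6 (thin lens f=57): x=23989/780 (≈30.7551) theta=9829/33345 (≈0.2948)
After 7 (propagate distance d=7): x=4377331/133380 (≈32.8185) theta=9829/33345 (≈0.2948)
Rounded to 4 decimal places: x = 32.8185, theta = 0.2948

Answer: 32.8185 0.2948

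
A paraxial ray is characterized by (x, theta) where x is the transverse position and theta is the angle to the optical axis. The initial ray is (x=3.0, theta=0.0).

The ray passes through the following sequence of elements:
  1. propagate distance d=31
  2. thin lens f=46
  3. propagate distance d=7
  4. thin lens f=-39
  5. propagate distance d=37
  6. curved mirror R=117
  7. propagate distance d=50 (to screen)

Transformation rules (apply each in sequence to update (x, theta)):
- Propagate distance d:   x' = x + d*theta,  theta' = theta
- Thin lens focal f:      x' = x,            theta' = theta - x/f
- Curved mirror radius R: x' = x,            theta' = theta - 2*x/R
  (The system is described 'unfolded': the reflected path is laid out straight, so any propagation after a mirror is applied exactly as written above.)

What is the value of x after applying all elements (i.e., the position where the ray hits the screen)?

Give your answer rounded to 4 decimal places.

Answer: 0.3696

Derivation:
Initial: x=3.0000 theta=0.0000
After 1 (propagate distance d=31): x=3.0000 theta=0.0000
After 2 (thin lens f=46): x=3.0000 theta=-3/46 (≈-0.0652)
After 3 (propagate distance d=7): x=117/46 (≈2.5435) theta=-3/46 (≈-0.0652)
After 4 (thin lens f=-39): x=117/46 (≈2.5435) theta=0.0000
After 5 (propagate distance d=37): x=117/46 (≈2.5435) theta=0.0000
After 6 (curved mirror R=117): x=117/46 (≈2.5435) theta=-1/23 (≈-0.0435)
After 7 (propagate distance d=50 (to screen)): x=17/46 (≈0.3696) theta=-1/23 (≈-0.0435)
Rounded to 4 decimal places: x = 0.3696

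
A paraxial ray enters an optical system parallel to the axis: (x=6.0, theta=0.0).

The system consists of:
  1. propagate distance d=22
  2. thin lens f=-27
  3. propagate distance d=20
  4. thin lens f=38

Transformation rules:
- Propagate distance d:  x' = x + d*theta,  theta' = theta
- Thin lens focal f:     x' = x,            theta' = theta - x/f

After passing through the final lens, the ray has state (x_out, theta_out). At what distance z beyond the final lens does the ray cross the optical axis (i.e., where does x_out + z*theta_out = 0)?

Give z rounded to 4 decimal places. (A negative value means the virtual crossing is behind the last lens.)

Initial: x=6.0000 theta=0.0000
After 1 (propagate distance d=22): x=6.0000 theta=0.0000
After 2 (thin lens f=-27): x=6.0000 theta=2/9 (≈0.2222)
After 3 (propagate distance d=20): x=94/9 (≈10.4444) theta=2/9 (≈0.2222)
After 4 (thin lens f=38): x=94/9 (≈10.4444) theta=-1/19 (≈-0.0526)
z_focus = -x_out/theta_out = -(94/9)/(-1/19) = 1786/9 ≈ 198.4444
Rounded to 4 decimal places: z = 198.4444

Answer: 198.4444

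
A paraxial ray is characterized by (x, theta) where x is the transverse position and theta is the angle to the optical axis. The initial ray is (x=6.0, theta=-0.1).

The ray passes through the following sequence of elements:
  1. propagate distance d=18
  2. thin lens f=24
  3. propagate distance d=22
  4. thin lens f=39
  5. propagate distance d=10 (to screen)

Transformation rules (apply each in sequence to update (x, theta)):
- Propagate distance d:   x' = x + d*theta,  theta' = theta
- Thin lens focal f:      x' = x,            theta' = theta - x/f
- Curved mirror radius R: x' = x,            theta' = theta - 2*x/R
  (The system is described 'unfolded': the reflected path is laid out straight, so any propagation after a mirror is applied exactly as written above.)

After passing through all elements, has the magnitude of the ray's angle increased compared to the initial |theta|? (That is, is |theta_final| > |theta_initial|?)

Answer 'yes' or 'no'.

Initial: x=6.0000 theta=-0.1000
After 1 (propagate distance d=18): x=4.2000 theta=-0.1000
After 2 (thin lens f=24): x=4.2000 theta=-0.2750
After 3 (propagate distance d=22): x=-1.8500 theta=-0.2750
After 4 (thin lens f=39): x=-1.8500 theta=-71/312 (≈-0.2276)
After 5 (propagate distance d=10 (to screen)): x=-1609/390 (≈-4.1256) theta=-71/312 (≈-0.2276)
|theta_initial|=0.1000 |theta_final|=71/312 (≈0.2276) -> increased

Answer: yes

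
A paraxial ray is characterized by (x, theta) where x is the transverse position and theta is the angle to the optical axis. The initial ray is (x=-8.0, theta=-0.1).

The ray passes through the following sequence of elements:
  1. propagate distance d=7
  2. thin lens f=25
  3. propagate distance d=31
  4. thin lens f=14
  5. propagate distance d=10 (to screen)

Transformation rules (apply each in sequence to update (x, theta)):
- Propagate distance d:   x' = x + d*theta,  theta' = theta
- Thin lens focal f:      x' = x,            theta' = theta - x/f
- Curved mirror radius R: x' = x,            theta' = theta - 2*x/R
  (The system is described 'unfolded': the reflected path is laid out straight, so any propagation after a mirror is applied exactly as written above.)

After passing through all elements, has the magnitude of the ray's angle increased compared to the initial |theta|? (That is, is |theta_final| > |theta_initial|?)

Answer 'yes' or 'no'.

Initial: x=-8.0000 theta=-0.1000
After 1 (propagate distance d=7): x=-8.7000 theta=-0.1000
After 2 (thin lens f=25): x=-8.7000 theta=0.2480
After 3 (propagate distance d=31): x=-1.0120 theta=0.2480
After 4 (thin lens f=14): x=-1.0120 theta=1121/3500 (≈0.3203)
After 5 (propagate distance d=10 (to screen)): x=1917/875 (≈2.1909) theta=1121/3500 (≈0.3203)
|theta_initial|=0.1000 |theta_final|=1121/3500 (≈0.3203) -> increased

Answer: yes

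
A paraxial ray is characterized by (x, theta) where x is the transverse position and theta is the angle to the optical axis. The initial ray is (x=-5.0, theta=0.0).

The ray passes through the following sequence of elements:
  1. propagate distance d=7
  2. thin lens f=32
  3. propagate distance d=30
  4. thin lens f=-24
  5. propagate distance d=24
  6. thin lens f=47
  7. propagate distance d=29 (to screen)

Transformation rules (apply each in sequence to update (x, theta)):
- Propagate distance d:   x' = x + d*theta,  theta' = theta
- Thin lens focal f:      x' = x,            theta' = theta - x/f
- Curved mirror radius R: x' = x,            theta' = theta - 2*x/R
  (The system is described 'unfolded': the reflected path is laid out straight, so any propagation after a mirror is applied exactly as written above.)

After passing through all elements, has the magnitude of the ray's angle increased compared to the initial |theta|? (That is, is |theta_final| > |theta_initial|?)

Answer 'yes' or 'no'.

Initial: x=-5.0000 theta=0.0000
After 1 (propagate distance d=7): x=-5.0000 theta=0.0000
After 2 (thin lens f=32): x=-5.0000 theta=5/32 (≈0.1563)
After 3 (propagate distance d=30): x=-0.3125 theta=5/32 (≈0.1563)
After 4 (thin lens f=-24): x=-0.3125 theta=55/384 (≈0.1432)
After 5 (propagate distance d=24): x=3.1250 theta=55/384 (≈0.1432)
After 6 (thin lens f=47): x=3.1250 theta=1385/18048 (≈0.0767)
After 7 (propagate distance d=29 (to screen)): x=96565/18048 (≈5.3505) theta=1385/18048 (≈0.0767)
|theta_initial|=0.0000 |theta_final|=1385/18048 (≈0.0767) -> increased

Answer: yes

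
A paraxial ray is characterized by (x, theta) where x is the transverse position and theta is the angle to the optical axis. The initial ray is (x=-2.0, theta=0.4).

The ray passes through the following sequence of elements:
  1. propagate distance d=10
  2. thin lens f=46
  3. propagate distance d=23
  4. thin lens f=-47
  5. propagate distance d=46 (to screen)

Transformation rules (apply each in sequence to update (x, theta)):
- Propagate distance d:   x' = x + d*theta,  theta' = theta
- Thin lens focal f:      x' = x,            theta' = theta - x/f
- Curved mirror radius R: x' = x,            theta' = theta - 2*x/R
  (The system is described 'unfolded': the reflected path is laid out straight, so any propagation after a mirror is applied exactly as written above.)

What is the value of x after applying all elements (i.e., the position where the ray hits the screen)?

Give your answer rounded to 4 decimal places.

Initial: x=-2.0000 theta=0.4000
After 1 (propagate distance d=10): x=2.0000 theta=0.4000
After 2 (thin lens f=46): x=2.0000 theta=41/115 (≈0.3565)
After 3 (propagate distance d=23): x=10.2000 theta=41/115 (≈0.3565)
After 4 (thin lens f=-47): x=10.2000 theta=620/1081 (≈0.5735)
After 5 (propagate distance d=46 (to screen)): x=8597/235 (≈36.5830) theta=620/1081 (≈0.5735)
Rounded to 4 decimal places: x = 36.5830

Answer: 36.5830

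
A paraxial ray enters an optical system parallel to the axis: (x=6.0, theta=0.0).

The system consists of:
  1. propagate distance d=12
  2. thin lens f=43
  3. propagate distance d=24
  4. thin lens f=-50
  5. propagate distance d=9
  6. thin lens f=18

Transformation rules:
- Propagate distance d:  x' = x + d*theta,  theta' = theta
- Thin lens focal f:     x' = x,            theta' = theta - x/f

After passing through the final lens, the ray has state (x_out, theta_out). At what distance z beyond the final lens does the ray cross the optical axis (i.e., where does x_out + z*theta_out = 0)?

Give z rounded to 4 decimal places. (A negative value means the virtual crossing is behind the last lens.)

Initial: x=6.0000 theta=0.0000
After 1 (propagate distance d=12): x=6.0000 theta=0.0000
After 2 (thin lens f=43): x=6.0000 theta=-6/43 (≈-0.1395)
After 3 (propagate distance d=24): x=114/43 (≈2.6512) theta=-6/43 (≈-0.1395)
After 4 (thin lens f=-50): x=114/43 (≈2.6512) theta=-93/1075 (≈-0.0865)
After 5 (propagate distance d=9): x=2013/1075 (≈1.8726) theta=-93/1075 (≈-0.0865)
After 6 (thin lens f=18): x=2013/1075 (≈1.8726) theta=-1229/6450 (≈-0.1905)
z_focus = -x_out/theta_out = -(2013/1075)/(-1229/6450) = 12078/1229 ≈ 9.8275
Rounded to 4 decimal places: z = 9.8275

Answer: 9.8275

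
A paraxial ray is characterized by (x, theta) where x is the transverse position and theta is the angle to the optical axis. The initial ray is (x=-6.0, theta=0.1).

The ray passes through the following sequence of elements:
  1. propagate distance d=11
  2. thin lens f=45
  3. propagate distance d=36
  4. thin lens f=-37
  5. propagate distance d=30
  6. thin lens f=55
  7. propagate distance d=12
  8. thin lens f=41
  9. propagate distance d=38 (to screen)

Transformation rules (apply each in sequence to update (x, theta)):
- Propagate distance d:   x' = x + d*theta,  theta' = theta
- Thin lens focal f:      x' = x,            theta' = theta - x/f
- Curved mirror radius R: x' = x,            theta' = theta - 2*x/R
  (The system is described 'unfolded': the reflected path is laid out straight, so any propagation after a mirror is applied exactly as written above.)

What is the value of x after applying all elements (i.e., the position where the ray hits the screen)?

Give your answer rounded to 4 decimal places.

Answer: 3.8965

Derivation:
Initial: x=-6.0000 theta=0.1000
After 1 (propagate distance d=11): x=-4.9000 theta=0.1000
After 2 (thin lens f=45): x=-4.9000 theta=47/225 (≈0.2089)
After 3 (propagate distance d=36): x=2.6200 theta=47/225 (≈0.2089)
After 4 (thin lens f=-37): x=2.6200 theta=4657/16650 (≈0.2797)
After 5 (propagate distance d=30): x=61111/5550 (≈11.0110) theta=4657/16650 (≈0.2797)
After 6 (thin lens f=55): x=61111/5550 (≈11.0110) theta=36401/457875 (≈0.0795)
After 7 (propagate distance d=12): x=3652313/305250 (≈11.9650) theta=36401/457875 (≈0.0795)
After 8 (thin lens f=41): x=3652313/305250 (≈11.9650) theta=-215461/1014750 (≈-0.2123)
After 9 (propagate distance d=38 (to screen)): x=146296333/37545750 (≈3.8965) theta=-215461/1014750 (≈-0.2123)
Rounded to 4 decimal places: x = 3.8965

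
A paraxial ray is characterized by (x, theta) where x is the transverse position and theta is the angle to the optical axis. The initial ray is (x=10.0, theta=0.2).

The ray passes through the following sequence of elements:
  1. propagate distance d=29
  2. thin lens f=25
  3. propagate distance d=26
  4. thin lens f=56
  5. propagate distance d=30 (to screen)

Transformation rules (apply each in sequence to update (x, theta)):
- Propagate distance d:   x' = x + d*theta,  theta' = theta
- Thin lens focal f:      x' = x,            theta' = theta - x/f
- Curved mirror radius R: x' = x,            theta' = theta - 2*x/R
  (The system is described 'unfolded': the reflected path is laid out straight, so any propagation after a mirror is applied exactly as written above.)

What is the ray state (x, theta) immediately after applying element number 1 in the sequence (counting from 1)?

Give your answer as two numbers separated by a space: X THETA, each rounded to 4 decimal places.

Answer: 15.8000 0.2000

Derivation:
Initial: x=10.0000 theta=0.2000
After 1 (propagate distance d=29): x=15.8000 theta=0.2000
Rounded to 4 decimal places: x = 15.8000, theta = 0.2000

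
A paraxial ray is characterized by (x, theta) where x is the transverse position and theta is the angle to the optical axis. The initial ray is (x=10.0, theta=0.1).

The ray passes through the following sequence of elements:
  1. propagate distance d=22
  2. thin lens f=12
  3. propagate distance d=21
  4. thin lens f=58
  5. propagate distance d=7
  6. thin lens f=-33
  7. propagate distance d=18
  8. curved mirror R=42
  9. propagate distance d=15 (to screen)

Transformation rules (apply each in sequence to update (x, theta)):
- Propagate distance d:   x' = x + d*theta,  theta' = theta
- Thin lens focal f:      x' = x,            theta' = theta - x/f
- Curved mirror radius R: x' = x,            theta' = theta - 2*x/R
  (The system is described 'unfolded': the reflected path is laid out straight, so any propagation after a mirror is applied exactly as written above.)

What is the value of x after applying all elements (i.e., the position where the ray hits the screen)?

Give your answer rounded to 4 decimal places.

Answer: -27.3210

Derivation:
Initial: x=10.0000 theta=0.1000
After 1 (propagate distance d=22): x=12.2000 theta=0.1000
After 2 (thin lens f=12): x=12.2000 theta=-11/12 (≈-0.9167)
After 3 (propagate distance d=21): x=-7.0500 theta=-11/12 (≈-0.9167)
After 4 (thin lens f=58): x=-7.0500 theta=-2767/3480 (≈-0.7951)
After 5 (propagate distance d=7): x=-43903/3480 (≈-12.6158) theta=-2767/3480 (≈-0.7951)
After 6 (thin lens f=-33): x=-43903/3480 (≈-12.6158) theta=-67607/57420 (≈-1.1774)
After 7 (propagate distance d=18): x=-1294217/38280 (≈-33.8092) theta=-67607/57420 (≈-1.1774)
After 8 (curved mirror R=42): x=-1294217/38280 (≈-33.8092) theta=347719/803880 (≈0.4326)
After 9 (propagate distance d=15 (to screen)): x=-610077/22330 (≈-27.3210) theta=347719/803880 (≈0.4326)
Rounded to 4 decimal places: x = -27.3210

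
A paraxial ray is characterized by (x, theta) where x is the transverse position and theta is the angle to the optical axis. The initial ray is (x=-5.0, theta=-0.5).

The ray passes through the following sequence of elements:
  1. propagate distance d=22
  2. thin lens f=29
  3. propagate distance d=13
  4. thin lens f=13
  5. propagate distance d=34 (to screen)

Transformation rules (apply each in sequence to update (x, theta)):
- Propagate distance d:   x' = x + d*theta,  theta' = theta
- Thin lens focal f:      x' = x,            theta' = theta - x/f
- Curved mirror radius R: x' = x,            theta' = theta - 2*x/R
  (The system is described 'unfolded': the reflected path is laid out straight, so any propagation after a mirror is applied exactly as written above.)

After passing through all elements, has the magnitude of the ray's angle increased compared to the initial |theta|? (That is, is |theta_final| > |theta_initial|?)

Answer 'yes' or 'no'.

Answer: yes

Derivation:
Initial: x=-5.0000 theta=-0.5000
After 1 (propagate distance d=22): x=-16.0000 theta=-0.5000
After 2 (thin lens f=29): x=-16.0000 theta=3/58 (≈0.0517)
After 3 (propagate distance d=13): x=-889/58 (≈-15.3276) theta=3/58 (≈0.0517)
After 4 (thin lens f=13): x=-889/58 (≈-15.3276) theta=16/13 (≈1.2308)
After 5 (propagate distance d=34 (to screen)): x=19995/754 (≈26.5186) theta=16/13 (≈1.2308)
|theta_initial|=0.5000 |theta_final|=16/13 (≈1.2308) -> increased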